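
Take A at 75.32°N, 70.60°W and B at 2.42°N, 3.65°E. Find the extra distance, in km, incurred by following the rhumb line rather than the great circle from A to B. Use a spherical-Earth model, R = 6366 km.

341 km

Great circle: cos σ = sin φ₁ sin φ₂ + cos φ₁ cos φ₂ cos Δλ,  σ = 1.4610 rad → d_gc = 9300.7 km
Rhumb line: Δψ = -2.0071, q = Δφ/Δψ = 0.6339, d_rh = R√(Δφ²+q²Δλ²) = 9641.3 km
Excess = 9641.3 − 9300.7 = 340.6 ≈ 341 km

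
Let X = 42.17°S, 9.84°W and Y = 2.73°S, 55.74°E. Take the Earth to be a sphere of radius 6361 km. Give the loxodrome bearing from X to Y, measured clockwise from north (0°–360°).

Meridional parts: M(φ₁)=-0.8132, M(φ₂)=-0.0477 → ΔM = +0.7655;  Δλ = +1.1446 rad
tan C = Δλ / ΔM = +1.4952 → C = 56.23°

56.2°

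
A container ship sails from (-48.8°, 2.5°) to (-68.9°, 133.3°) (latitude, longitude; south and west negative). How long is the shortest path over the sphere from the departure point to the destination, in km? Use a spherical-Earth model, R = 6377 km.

6326 km

cos σ = sin φ₁ sin φ₂ + cos φ₁ cos φ₂ cos Δλ
      = sin(-48.80°)sin(-68.90°) + cos(-48.80°)cos(-68.90°)cos(130.80°) = 0.5470
σ = 56.837° → d = Rσ = 6377·0.99199 = 6326 km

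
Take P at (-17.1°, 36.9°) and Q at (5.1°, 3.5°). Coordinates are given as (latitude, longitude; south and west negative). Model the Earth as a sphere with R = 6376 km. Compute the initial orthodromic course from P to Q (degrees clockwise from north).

N = sin Δλ·cos φ₂ = -0.5483;  D = cos φ₁ sin φ₂ − sin φ₁ cos φ₂ cos Δλ = +0.3295
initial course = atan2(N, D) = 301.00°

301.0°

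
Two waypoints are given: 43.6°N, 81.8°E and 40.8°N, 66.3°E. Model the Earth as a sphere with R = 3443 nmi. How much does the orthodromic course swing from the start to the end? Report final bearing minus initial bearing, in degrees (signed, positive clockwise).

-10.4°

Initial bearing θ₁ = atan2(sin Δλ cos φ₂, cos φ₁ sin φ₂ − sin φ₁ cos φ₂ cos Δλ) = 261.60°
Final bearing θ₂ = (initial bearing from the destination back to the start) + 180° = 251.15°
Δθ = θ₂ − θ₁ = -10.4°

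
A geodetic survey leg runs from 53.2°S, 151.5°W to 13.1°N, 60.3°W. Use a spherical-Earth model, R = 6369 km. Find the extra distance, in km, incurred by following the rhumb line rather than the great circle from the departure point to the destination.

Great circle: cos σ = sin φ₁ sin φ₂ + cos φ₁ cos φ₂ cos Δλ,  σ = 1.7657 rad → d_gc = 11246.0 km
Rhumb line: Δψ = +1.3313, q = Δφ/Δψ = 0.8692, d_rh = R√(Δφ²+q²Δλ²) = 11487.4 km
Excess = 11487.4 − 11246.0 = 241.4 ≈ 241 km

241 km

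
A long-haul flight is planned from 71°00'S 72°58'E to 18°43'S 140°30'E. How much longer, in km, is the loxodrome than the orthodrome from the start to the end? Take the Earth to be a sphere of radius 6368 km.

244 km

Great circle: cos σ = sin φ₁ sin φ₂ + cos φ₁ cos φ₂ cos Δλ,  σ = 1.1360 rad → d_gc = 7233.9 km
Rhumb line: Δψ = +1.4551, q = Δφ/Δψ = 0.6271, d_rh = R√(Δφ²+q²Δλ²) = 7478.2 km
Excess = 7478.2 − 7233.9 = 244.3 ≈ 244 km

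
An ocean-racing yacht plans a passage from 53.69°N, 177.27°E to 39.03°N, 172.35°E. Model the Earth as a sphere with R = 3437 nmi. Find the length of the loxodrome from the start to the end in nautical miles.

Rhumb course C = atan2(Δλ, Δψ) with Δψ = ln[tan(π/4+φ₂/2)/tan(π/4+φ₁/2)] = -0.3740, Δλ = -0.0859 → C = 192.93°
d = R·|Δφ| / |cos C| = 3437·0.25587 / 0.97465 = 902 nmi

902 nmi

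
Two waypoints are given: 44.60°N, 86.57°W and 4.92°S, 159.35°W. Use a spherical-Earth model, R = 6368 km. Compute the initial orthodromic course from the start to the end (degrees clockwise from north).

254.3°

N = sin Δλ·cos φ₂ = -0.9517;  D = cos φ₁ sin φ₂ − sin φ₁ cos φ₂ cos Δλ = -0.2682
initial course = atan2(N, D) = 254.26°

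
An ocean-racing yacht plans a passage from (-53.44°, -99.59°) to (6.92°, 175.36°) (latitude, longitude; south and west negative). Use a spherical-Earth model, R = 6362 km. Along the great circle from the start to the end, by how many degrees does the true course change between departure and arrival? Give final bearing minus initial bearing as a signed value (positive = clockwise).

+45.5°

Initial bearing θ₁ = atan2(sin Δλ cos φ₂, cos φ₁ sin φ₂ − sin φ₁ cos φ₂ cos Δλ) = 278.09°
Final bearing θ₂ = (initial bearing from the destination back to the start) + 180° = 323.55°
Δθ = θ₂ − θ₁ = +45.5°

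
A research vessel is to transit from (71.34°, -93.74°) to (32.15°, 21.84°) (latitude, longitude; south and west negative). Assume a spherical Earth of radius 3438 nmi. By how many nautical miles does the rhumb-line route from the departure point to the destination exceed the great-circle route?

Great circle: cos σ = sin φ₁ sin φ₂ + cos φ₁ cos φ₂ cos Δλ,  σ = 1.1732 rad → d_gc = 4033.5 nmi
Rhumb line: Δψ = -1.2130, q = Δφ/Δψ = 0.5639, d_rh = R√(Δφ²+q²Δλ²) = 4563.4 nmi
Excess = 4563.4 − 4033.5 = 529.9 ≈ 530 nmi

530 nmi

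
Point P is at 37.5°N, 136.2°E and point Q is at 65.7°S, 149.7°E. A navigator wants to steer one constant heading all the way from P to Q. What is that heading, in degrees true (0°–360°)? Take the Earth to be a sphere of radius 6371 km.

Δψ = ln[tan(π/4+φ₂/2)/tan(π/4+φ₁/2)] = -2.2427
Δλ = +0.2356 rad (taken the short way round)
course = atan2(Δλ, Δψ) = 174.00°

174.0°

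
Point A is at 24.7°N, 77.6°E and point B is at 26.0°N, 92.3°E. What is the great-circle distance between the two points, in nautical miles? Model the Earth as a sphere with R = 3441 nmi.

801 nmi

cos σ = sin φ₁ sin φ₂ + cos φ₁ cos φ₂ cos Δλ
      = sin(24.70°)sin(26.00°) + cos(24.70°)cos(26.00°)cos(14.70°) = 0.9730
σ = 13.341° → d = Rσ = 3441·0.23284 = 801 nmi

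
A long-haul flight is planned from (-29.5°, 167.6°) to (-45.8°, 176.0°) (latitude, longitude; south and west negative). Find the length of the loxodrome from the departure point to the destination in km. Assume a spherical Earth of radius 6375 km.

1957 km

Δψ = ln[tan(π/4+φ₂/2)/tan(π/4+φ₁/2)] = -0.3620;  Δφ = -0.2845 rad,  Δλ = +0.1466 rad
q = Δφ/Δψ = 0.7859
d = R·√(Δφ² + q²Δλ²) = 6375·0.30693 = 1957 km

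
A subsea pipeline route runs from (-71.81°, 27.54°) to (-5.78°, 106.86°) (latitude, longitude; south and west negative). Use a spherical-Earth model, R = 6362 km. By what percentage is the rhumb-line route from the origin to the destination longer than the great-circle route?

4.1%

Great circle: σ = 1.4170 rad → d_gc = Rσ = 9014.7 km
Rhumb: Δφ = +1.1524, Δλ = +1.3844, Δψ = +1.7310, q = Δφ/Δψ = 0.6658 → d_rh = R√(Δφ²+q²Δλ²) = 9388.2 km
Excess = (9388.2 − 9014.7) / 9014.7 = 373.5 / 9014.7 = 4.14% ≈ 4.1%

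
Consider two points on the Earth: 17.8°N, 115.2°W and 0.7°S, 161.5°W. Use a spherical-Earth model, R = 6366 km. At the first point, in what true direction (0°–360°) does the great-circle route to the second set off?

252.9°

N = sin Δλ·cos φ₂ = -0.7229;  D = cos φ₁ sin φ₂ − sin φ₁ cos φ₂ cos Δλ = -0.2228
initial course = atan2(N, D) = 252.87°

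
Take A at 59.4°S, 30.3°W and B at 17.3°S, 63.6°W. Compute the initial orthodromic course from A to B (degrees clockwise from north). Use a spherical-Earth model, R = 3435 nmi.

315.6°

θ = atan2( sin Δλ·cos φ₂ ,  cos φ₁ sin φ₂ − sin φ₁ cos φ₂ cos Δλ )
  = atan2(-0.5242, +0.5355) = 315.61°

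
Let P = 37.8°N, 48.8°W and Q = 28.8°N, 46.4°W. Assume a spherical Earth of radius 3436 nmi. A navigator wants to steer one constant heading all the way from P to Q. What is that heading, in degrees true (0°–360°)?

Δψ = ln[tan(π/4+φ₂/2)/tan(π/4+φ₁/2)] = -0.1883
Δλ = +0.0419 rad (taken the short way round)
course = atan2(Δλ, Δψ) = 167.46°

167.5°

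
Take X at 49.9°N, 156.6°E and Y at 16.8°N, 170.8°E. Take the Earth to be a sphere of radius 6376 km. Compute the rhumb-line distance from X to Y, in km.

3901 km

Δψ = ln[tan(π/4+φ₂/2)/tan(π/4+φ₁/2)] = -0.7105;  Δφ = -0.5777 rad,  Δλ = +0.2478 rad
q = Δφ/Δψ = 0.8131
d = R·√(Δφ² + q²Δλ²) = 6376·0.61185 = 3901 km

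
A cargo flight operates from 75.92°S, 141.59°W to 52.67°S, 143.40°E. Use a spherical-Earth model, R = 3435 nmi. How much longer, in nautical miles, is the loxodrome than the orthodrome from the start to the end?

131 nmi

Great circle: cos σ = sin φ₁ sin φ₂ + cos φ₁ cos φ₂ cos Δλ,  σ = 0.6276 rad → d_gc = 2155.9 nmi
Rhumb line: Δψ = +1.0063, q = Δφ/Δψ = 0.4033, d_rh = R√(Δφ²+q²Δλ²) = 2287.3 nmi
Excess = 2287.3 − 2155.9 = 131.4 ≈ 131 nmi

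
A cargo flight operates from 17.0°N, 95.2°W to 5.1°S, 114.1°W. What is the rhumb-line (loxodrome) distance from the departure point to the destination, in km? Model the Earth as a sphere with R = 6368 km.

Rhumb course C = atan2(Δλ, Δψ) with Δψ = ln[tan(π/4+φ₂/2)/tan(π/4+φ₁/2)] = -0.3903, Δλ = -0.3299 → C = 220.20°
d = R·|Δφ| / |cos C| = 6368·0.38572 / 0.76375 = 3216 km

3216 km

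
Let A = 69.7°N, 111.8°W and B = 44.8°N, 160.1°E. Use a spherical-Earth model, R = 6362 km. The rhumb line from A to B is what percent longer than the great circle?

7.8%

Great circle: σ = 0.8379 rad → d_gc = Rσ = 5330.7 km
Rhumb: Δφ = -0.4346, Δλ = -1.5376, Δψ = -0.8438, q = Δφ/Δψ = 0.5151 → d_rh = R√(Δφ²+q²Δλ²) = 5747.2 km
Excess = (5747.2 − 5330.7) / 5330.7 = 416.5 / 5330.7 = 7.81% ≈ 7.8%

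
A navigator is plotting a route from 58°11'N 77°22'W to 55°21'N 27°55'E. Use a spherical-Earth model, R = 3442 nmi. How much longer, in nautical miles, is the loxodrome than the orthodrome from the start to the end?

364 nmi

Great circle: cos σ = sin φ₁ sin φ₂ + cos φ₁ cos φ₂ cos Δλ,  σ = 0.9020 rad → d_gc = 3104.8 nmi
Rhumb line: Δψ = -0.0903, q = Δφ/Δψ = 0.5477, d_rh = R√(Δφ²+q²Δλ²) = 3468.5 nmi
Excess = 3468.5 − 3104.8 = 363.7 ≈ 364 nmi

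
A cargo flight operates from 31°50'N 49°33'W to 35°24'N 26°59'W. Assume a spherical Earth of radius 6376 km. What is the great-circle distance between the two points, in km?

2124 km

cos σ = sin φ₁ sin φ₂ + cos φ₁ cos φ₂ cos Δλ
      = sin(31.83°)sin(35.40°) + cos(31.83°)cos(35.40°)cos(22.57°) = 0.9450
σ = 19.084° → d = Rσ = 6376·0.33308 = 2124 km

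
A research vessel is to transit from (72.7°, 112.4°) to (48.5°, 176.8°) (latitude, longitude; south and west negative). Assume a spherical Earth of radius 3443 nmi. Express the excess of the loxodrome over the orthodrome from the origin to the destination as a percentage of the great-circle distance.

4.2%

Great circle: σ = 0.6431 rad → d_gc = Rσ = 2214.3 nmi
Rhumb: Δφ = -0.4224, Δλ = +1.1240, Δψ = -0.9125, q = Δφ/Δψ = 0.4629 → d_rh = R√(Δφ²+q²Δλ²) = 2307.3 nmi
Excess = (2307.3 − 2214.3) / 2214.3 = 93.0 / 2214.3 = 4.20% ≈ 4.2%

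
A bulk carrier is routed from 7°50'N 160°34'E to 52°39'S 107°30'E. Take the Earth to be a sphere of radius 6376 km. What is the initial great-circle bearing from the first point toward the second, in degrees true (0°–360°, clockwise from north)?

N = sin Δλ·cos φ₂ = -0.4849;  D = cos φ₁ sin φ₂ − sin φ₁ cos φ₂ cos Δλ = -0.8372
initial course = atan2(N, D) = 210.08°

210.1°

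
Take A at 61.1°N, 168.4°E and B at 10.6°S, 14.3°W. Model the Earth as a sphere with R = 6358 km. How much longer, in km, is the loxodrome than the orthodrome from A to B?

Great circle: cos σ = sin φ₁ sin φ₂ + cos φ₁ cos φ₂ cos Δλ,  σ = 2.2595 rad → d_gc = 14366.0 km
Rhumb line: Δψ = -1.5421, q = Δφ/Δψ = 0.8115, d_rh = R√(Δφ²+q²Δλ²) = 17838.7 km
Excess = 17838.7 − 14366.0 = 3472.7 ≈ 3473 km

3473 km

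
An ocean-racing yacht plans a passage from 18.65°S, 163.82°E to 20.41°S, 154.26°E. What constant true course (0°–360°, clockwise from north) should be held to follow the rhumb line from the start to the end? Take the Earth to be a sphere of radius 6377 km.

Meridional parts: M(φ₁)=-0.3314, M(φ₂)=-0.3640 → ΔM = -0.0326;  Δλ = -0.1669 rad
tan C = Δλ / ΔM = +5.1191 → C = 258.95°

258.9°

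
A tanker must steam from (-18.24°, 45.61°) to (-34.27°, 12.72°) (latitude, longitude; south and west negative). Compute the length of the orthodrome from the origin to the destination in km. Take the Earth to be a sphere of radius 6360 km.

3702 km

Haversine: a = sin²(Δφ/2)+cos φ₁ cos φ₂ sin²(Δλ/2) = 0.08234;  σ = 2·atan2(√a,√(1−a))
σ = 33.351° → d = Rσ = 6360·0.58209 = 3702 km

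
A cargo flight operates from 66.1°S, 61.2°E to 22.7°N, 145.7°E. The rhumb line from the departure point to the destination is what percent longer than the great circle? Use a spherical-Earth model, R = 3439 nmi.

Great circle: σ = 1.8934 rad → d_gc = Rσ = 6511.2 nmi
Rhumb: Δφ = +1.5499, Δλ = +1.4748, Δψ = +1.9598, q = Δφ/Δψ = 0.7908 → d_rh = R√(Δφ²+q²Δλ²) = 6670.5 nmi
Excess = (6670.5 − 6511.2) / 6511.2 = 159.3 / 6511.2 = 2.447% ≈ 2.4%

2.4%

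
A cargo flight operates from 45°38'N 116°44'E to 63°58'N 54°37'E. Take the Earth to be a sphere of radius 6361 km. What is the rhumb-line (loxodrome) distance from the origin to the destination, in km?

Δψ = ln[tan(π/4+φ₂/2)/tan(π/4+φ₁/2)] = +0.5675;  Δφ = +0.3200 rad,  Δλ = -1.0841 rad
q = Δφ/Δψ = 0.5638
d = R·√(Δφ² + q²Δλ²) = 6361·0.68997 = 4389 km

4389 km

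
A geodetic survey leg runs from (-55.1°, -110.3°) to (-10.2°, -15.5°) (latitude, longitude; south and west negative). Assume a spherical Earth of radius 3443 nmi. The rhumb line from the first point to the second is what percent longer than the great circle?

4.6%

Great circle: σ = 1.4725 rad → d_gc = Rσ = 5069.9 nmi
Rhumb: Δφ = +0.7837, Δλ = +1.6546, Δψ = +0.9783, q = Δφ/Δψ = 0.8010 → d_rh = R√(Δφ²+q²Δλ²) = 5301.2 nmi
Excess = (5301.2 − 5069.9) / 5069.9 = 231.3 / 5069.9 = 4.56% ≈ 4.6%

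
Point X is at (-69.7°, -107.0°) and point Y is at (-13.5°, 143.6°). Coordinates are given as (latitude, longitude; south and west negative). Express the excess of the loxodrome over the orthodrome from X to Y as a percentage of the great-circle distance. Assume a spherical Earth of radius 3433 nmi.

9.3%

Great circle: σ = 1.4637 rad → d_gc = Rσ = 5024.9 nmi
Rhumb: Δφ = +0.9809, Δλ = -1.9094, Δψ = +1.4824, q = Δφ/Δψ = 0.6617 → d_rh = R√(Δφ²+q²Δλ²) = 5491.0 nmi
Excess = (5491.0 − 5024.9) / 5024.9 = 466.1 / 5024.9 = 9.28% ≈ 9.3%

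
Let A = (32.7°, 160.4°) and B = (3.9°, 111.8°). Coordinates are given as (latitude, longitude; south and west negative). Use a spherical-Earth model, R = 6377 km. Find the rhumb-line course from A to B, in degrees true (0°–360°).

237.7°

Δψ = ln[tan(π/4+φ₂/2)/tan(π/4+φ₁/2)] = -0.5364
Δλ = -0.8482 rad (taken the short way round)
course = atan2(Δλ, Δψ) = 237.69°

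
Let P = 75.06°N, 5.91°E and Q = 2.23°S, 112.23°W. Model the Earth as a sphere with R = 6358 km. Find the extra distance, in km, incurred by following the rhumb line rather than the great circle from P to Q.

1101 km

Great circle: cos σ = sin φ₁ sin φ₂ + cos φ₁ cos φ₂ cos Δλ,  σ = 1.7306 rad → d_gc = 11003.0 km
Rhumb line: Δψ = -2.0706, q = Δφ/Δψ = 0.6515, d_rh = R√(Δφ²+q²Δλ²) = 12104.0 km
Excess = 12104.0 − 11003.0 = 1101.0 ≈ 1101 km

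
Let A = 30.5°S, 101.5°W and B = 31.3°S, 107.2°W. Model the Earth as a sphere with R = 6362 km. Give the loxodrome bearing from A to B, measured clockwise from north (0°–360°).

260.7°

Δψ = ln[tan(π/4+φ₂/2)/tan(π/4+φ₁/2)] = -0.0163
Δλ = -0.0995 rad (taken the short way round)
course = atan2(Δλ, Δψ) = 260.71°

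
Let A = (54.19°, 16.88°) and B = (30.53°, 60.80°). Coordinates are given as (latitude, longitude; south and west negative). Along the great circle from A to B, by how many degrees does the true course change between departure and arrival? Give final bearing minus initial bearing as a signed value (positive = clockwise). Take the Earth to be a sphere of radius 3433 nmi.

+31.0°

At departure: θ₁ = atan2(sin Δλ cos φ₂, cos φ₁ sin φ₂ − sin φ₁ cos φ₂ cos Δλ) = 109.02°
At arrival: θ₂ = atan2(sin Δλ cos φ₁, −cos φ₂ sin φ₁ + sin φ₂ cos φ₁ cos Δλ) = 140.04°
Δθ = θ₂ − θ₁ = +31.0°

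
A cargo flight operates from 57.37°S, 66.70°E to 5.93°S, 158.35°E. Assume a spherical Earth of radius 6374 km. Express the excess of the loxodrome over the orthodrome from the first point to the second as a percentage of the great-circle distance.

4.1%

Great circle: σ = 1.4992 rad → d_gc = Rσ = 9555.7 km
Rhumb: Δφ = +0.8978, Δλ = +1.5996, Δψ = +1.1249, q = Δφ/Δψ = 0.7981 → d_rh = R√(Δφ²+q²Δλ²) = 9948.1 km
Excess = (9948.1 − 9555.7) / 9555.7 = 392.4 / 9555.7 = 4.11% ≈ 4.1%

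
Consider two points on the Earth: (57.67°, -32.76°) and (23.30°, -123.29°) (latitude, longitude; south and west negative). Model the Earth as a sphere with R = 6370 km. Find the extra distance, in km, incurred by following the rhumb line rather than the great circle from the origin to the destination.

Great circle: cos σ = sin φ₁ sin φ₂ + cos φ₁ cos φ₂ cos Δλ,  σ = 1.2348 rad → d_gc = 7865.8 km
Rhumb line: Δψ = -0.8200, q = Δφ/Δψ = 0.7316, d_rh = R√(Δφ²+q²Δλ²) = 8295.6 km
Excess = 8295.6 − 7865.8 = 429.8 ≈ 430 km

430 km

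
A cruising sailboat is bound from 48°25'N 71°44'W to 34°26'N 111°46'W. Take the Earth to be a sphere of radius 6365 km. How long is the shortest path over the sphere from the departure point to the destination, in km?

cos σ = sin φ₁ sin φ₂ + cos φ₁ cos φ₂ cos Δλ
      = sin(48.42°)sin(34.43°) + cos(48.42°)cos(34.43°)cos(-40.03°) = 0.8421
σ = 32.639° → d = Rσ = 6365·0.56965 = 3626 km

3626 km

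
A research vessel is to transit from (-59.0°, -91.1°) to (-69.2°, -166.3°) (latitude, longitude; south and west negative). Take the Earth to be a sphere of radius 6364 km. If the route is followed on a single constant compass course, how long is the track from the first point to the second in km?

3776 km

Δψ = ln[tan(π/4+φ₂/2)/tan(π/4+φ₁/2)] = -0.4128;  Δφ = -0.1780 rad,  Δλ = -1.3125 rad
q = Δφ/Δψ = 0.4313
d = R·√(Δφ² + q²Δλ²) = 6364·0.59337 = 3776 km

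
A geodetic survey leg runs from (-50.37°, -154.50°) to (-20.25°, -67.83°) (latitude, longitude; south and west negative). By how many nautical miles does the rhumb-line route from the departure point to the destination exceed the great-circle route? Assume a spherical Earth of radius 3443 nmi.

Great circle: cos σ = sin φ₁ sin φ₂ + cos φ₁ cos φ₂ cos Δλ,  σ = 1.2647 rad → d_gc = 4354.4 nmi
Rhumb line: Δψ = +0.6597, q = Δφ/Δψ = 0.7968, d_rh = R√(Δφ²+q²Δλ²) = 4527.5 nmi
Excess = 4527.5 − 4354.4 = 173.1 ≈ 173 nmi

173 nmi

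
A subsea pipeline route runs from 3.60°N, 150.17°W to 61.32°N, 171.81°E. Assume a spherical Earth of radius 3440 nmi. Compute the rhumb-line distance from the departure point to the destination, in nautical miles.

3890 nmi

Rhumb course C = atan2(Δλ, Δψ) with Δψ = ln[tan(π/4+φ₂/2)/tan(π/4+φ₁/2)] = +1.3011, Δλ = -0.6636 → C = 332.98°
d = R·|Δφ| / |cos C| = 3440·1.00740 / 0.89083 = 3890 nmi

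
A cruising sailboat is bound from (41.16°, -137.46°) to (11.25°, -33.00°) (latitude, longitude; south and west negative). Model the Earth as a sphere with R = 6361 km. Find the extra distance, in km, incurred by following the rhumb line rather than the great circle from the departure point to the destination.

405 km

Great circle: cos σ = sin φ₁ sin φ₂ + cos φ₁ cos φ₂ cos Δλ,  σ = 1.6268 rad → d_gc = 10348.1 km
Rhumb line: Δψ = -0.5919, q = Δφ/Δψ = 0.8819, d_rh = R√(Δφ²+q²Δλ²) = 10753.0 km
Excess = 10753.0 − 10348.1 = 404.9 ≈ 405 km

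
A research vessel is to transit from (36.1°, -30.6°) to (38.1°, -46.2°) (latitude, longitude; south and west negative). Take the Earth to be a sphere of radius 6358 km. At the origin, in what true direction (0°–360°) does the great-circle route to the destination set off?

283.8°

N = sin Δλ·cos φ₂ = -0.2116;  D = cos φ₁ sin φ₂ − sin φ₁ cos φ₂ cos Δλ = +0.0520
initial course = atan2(N, D) = 283.80°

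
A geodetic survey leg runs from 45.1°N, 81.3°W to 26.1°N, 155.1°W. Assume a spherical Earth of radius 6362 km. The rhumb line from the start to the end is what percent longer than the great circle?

2.7%

Great circle: σ = 1.0605 rad → d_gc = Rσ = 6746.6 km
Rhumb: Δφ = -0.3316, Δλ = -1.2881, Δψ = -0.4117, q = Δφ/Δψ = 0.8055 → d_rh = R√(Δφ²+q²Δλ²) = 6929.7 km
Excess = (6929.7 − 6746.6) / 6746.6 = 183.1 / 6746.6 = 2.71% ≈ 2.7%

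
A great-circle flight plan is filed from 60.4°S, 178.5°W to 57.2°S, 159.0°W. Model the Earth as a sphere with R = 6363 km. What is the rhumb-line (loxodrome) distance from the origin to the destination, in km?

Rhumb course C = atan2(Δλ, Δψ) with Δψ = ln[tan(π/4+φ₂/2)/tan(π/4+φ₁/2)] = +0.1079, Δλ = +0.3403 → C = 72.41°
d = R·|Δφ| / |cos C| = 6363·0.05585 / 0.30222 = 1176 km

1176 km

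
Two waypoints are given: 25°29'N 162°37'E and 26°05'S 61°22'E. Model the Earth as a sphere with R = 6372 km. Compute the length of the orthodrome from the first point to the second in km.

12270 km

Haversine: a = sin²(Δφ/2)+cos φ₁ cos φ₂ sin²(Δλ/2) = 0.67367;  σ = 2·atan2(√a,√(1−a))
σ = 110.325° → d = Rσ = 6372·1.92553 = 12270 km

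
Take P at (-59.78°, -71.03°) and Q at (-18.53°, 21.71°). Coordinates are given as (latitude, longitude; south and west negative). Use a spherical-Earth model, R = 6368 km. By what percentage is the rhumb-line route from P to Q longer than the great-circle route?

5.6%

Great circle: σ = 1.3163 rad → d_gc = Rσ = 8381.9 km
Rhumb: Δφ = +0.7199, Δλ = +1.6186, Δψ = +0.9801, q = Δφ/Δψ = 0.7346 → d_rh = R√(Δφ²+q²Δλ²) = 8851.3 km
Excess = (8851.3 − 8381.9) / 8381.9 = 469.4 / 8381.9 = 5.60% ≈ 5.6%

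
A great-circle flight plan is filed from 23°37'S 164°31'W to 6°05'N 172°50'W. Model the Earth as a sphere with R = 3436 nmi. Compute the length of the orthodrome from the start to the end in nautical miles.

cos σ = sin φ₁ sin φ₂ + cos φ₁ cos φ₂ cos Δλ
      = sin(-23.62°)sin(6.08°) + cos(-23.62°)cos(6.08°)cos(-8.32°) = 0.8591
σ = 30.790° → d = Rσ = 3436·0.53738 = 1846 nmi

1846 nmi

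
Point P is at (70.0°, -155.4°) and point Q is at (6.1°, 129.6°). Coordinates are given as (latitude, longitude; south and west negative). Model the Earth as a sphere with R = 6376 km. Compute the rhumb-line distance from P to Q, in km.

Δψ = ln[tan(π/4+φ₂/2)/tan(π/4+φ₁/2)] = -1.6287;  Δφ = -1.1153 rad,  Δλ = -1.3090 rad
q = Δφ/Δψ = 0.6847
d = R·√(Δφ² + q²Δλ²) = 6376·1.43081 = 9123 km

9123 km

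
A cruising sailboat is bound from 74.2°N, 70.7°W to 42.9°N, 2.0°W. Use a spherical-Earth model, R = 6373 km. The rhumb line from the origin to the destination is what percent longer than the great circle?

4.6%

Great circle: σ = 0.7562 rad → d_gc = Rσ = 4819.2 km
Rhumb: Δφ = -0.5463, Δλ = +1.1990, Δψ = -1.1445, q = Δφ/Δψ = 0.4773 → d_rh = R√(Δφ²+q²Δλ²) = 5042.2 km
Excess = (5042.2 − 4819.2) / 4819.2 = 223.0 / 4819.2 = 4.63% ≈ 4.6%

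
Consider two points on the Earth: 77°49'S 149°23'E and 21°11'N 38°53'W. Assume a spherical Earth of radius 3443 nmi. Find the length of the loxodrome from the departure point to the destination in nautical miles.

Δψ = ln[tan(π/4+φ₂/2)/tan(π/4+φ₁/2)] = +2.6160;  Δφ = +1.7279 rad,  Δλ = +2.9973 rad
q = Δφ/Δψ = 0.6605
d = R·√(Δφ² + q²Δλ²) = 3443·2.62774 = 9047 nmi

9047 nmi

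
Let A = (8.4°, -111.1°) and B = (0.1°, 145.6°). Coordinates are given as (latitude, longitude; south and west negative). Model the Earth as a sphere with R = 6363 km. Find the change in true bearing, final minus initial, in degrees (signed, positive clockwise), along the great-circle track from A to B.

-10.7°

At departure: θ₁ = atan2(sin Δλ cos φ₂, cos φ₁ sin φ₂ − sin φ₁ cos φ₂ cos Δλ) = 272.08°
At arrival: θ₂ = atan2(sin Δλ cos φ₁, −cos φ₂ sin φ₁ + sin φ₂ cos φ₁ cos Δλ) = 261.35°
Δθ = θ₂ − θ₁ = -10.7°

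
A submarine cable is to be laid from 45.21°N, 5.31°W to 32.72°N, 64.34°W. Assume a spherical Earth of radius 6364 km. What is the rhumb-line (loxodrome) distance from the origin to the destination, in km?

5261 km

Δψ = ln[tan(π/4+φ₂/2)/tan(π/4+φ₁/2)] = -0.2817;  Δφ = -0.2180 rad,  Δλ = -1.0303 rad
q = Δφ/Δψ = 0.7740
d = R·√(Δφ² + q²Δλ²) = 6364·0.82665 = 5261 km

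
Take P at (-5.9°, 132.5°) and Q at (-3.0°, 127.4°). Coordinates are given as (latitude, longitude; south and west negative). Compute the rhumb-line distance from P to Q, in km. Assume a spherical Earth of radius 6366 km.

650 km

Rhumb course C = atan2(Δλ, Δψ) with Δψ = ln[tan(π/4+φ₂/2)/tan(π/4+φ₁/2)] = +0.0508, Δλ = -0.0890 → C = 299.70°
d = R·|Δφ| / |cos C| = 6366·0.05061 / 0.49547 = 650 km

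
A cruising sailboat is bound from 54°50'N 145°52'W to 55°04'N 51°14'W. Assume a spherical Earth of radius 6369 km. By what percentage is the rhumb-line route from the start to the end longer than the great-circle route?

8.8%

Great circle: σ = 0.8717 rad → d_gc = Rσ = 5551.7 km
Rhumb: Δφ = +0.0041, Δλ = +1.6517, Δψ = +0.0071, q = Δφ/Δψ = 0.5743 → d_rh = R√(Δφ²+q²Δλ²) = 6041.3 km
Excess = (6041.3 − 5551.7) / 5551.7 = 489.6 / 5551.7 = 8.82% ≈ 8.8%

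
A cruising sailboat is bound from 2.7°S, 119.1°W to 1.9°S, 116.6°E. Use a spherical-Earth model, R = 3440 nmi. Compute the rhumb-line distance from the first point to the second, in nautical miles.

7457 nmi

Δψ = ln[tan(π/4+φ₂/2)/tan(π/4+φ₁/2)] = +0.0140;  Δφ = +0.0140 rad,  Δλ = -2.1694 rad
q = Δφ/Δψ = 0.9992
d = R·√(Δφ² + q²Δλ²) = 3440·2.16772 = 7457 nmi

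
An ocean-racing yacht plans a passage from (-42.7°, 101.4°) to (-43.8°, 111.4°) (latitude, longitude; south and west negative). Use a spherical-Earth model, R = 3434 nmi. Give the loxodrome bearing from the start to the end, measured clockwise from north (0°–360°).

Δψ = ln[tan(π/4+φ₂/2)/tan(π/4+φ₁/2)] = -0.0264
Δλ = +0.1745 rad (taken the short way round)
course = atan2(Δλ, Δψ) = 98.59°

98.6°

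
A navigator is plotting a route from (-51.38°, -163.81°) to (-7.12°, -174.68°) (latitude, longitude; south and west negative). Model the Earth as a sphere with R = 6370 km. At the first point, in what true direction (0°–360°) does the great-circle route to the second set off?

N = sin Δλ·cos φ₂ = -0.1871;  D = cos φ₁ sin φ₂ − sin φ₁ cos φ₂ cos Δλ = +0.6840
initial course = atan2(N, D) = 344.70°

344.7°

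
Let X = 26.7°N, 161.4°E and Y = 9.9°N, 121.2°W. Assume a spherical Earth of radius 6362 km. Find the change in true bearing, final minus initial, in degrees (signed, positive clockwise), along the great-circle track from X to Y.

+28.5°

At departure: θ₁ = atan2(sin Δλ cos φ₂, cos φ₁ sin φ₂ − sin φ₁ cos φ₂ cos Δλ) = 86.60°
At arrival: θ₂ = atan2(sin Δλ cos φ₁, −cos φ₂ sin φ₁ + sin φ₂ cos φ₁ cos Δλ) = 115.14°
Δθ = θ₂ − θ₁ = +28.5°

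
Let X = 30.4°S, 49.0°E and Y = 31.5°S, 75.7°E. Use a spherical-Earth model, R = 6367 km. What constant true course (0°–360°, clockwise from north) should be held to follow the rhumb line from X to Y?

Δψ = ln[tan(π/4+φ₂/2)/tan(π/4+φ₁/2)] = -0.0224
Δλ = +0.4660 rad (taken the short way round)
course = atan2(Δλ, Δψ) = 92.75°

92.8°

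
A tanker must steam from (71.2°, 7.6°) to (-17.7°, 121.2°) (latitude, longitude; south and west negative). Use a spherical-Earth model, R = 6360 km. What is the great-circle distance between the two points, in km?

cos σ = sin φ₁ sin φ₂ + cos φ₁ cos φ₂ cos Δλ
      = sin(71.20°)sin(-17.70°) + cos(71.20°)cos(-17.70°)cos(113.60°) = -0.4107
σ = 114.250° → d = Rσ = 6360·1.99404 = 12682 km

12682 km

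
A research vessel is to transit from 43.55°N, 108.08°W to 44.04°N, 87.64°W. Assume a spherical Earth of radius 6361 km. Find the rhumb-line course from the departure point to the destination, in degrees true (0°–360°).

Meridional parts: M(φ₁)=+0.8460, M(φ₂)=+0.8579 → ΔM = +0.0118;  Δλ = +0.3567 rad
tan C = Δλ / ΔM = +30.1100 → C = 88.10°

88.1°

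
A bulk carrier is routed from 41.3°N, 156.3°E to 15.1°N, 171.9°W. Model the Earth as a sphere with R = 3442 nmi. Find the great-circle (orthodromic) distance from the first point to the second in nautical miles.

cos σ = sin φ₁ sin φ₂ + cos φ₁ cos φ₂ cos Δλ
      = sin(41.30°)sin(15.10°) + cos(41.30°)cos(15.10°)cos(31.80°) = 0.7884
σ = 37.965° → d = Rσ = 3442·0.66262 = 2281 nmi

2281 nmi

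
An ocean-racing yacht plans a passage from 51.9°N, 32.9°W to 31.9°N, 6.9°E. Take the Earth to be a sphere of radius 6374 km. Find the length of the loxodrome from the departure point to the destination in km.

3940 km

Rhumb course C = atan2(Δλ, Δψ) with Δψ = ln[tan(π/4+φ₂/2)/tan(π/4+φ₁/2)] = -0.4754, Δλ = +0.6946 → C = 124.38°
d = R·|Δφ| / |cos C| = 6374·0.34907 / 0.56474 = 3940 km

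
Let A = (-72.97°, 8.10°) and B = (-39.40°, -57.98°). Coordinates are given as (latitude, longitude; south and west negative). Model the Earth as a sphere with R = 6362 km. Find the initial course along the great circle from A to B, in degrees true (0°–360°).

279.1°

θ = atan2( sin Δλ·cos φ₂ ,  cos φ₁ sin φ₂ − sin φ₁ cos φ₂ cos Δλ )
  = atan2(-0.7064, +0.1137) = 279.14°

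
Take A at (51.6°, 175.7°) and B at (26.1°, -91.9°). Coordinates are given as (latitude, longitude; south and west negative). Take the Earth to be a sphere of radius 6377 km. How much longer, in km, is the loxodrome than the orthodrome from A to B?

Great circle: cos σ = sin φ₁ sin φ₂ + cos φ₁ cos φ₂ cos Δλ,  σ = 1.2436 rad → d_gc = 7930.24 km
Rhumb line: Δψ = -0.5827, q = Δφ/Δψ = 0.7638, d_rh = R√(Δφ²+q²Δλ²) = 8351.66 km
Excess = 8351.66 − 7930.24 = 421.42 ≈ 421 km

421 km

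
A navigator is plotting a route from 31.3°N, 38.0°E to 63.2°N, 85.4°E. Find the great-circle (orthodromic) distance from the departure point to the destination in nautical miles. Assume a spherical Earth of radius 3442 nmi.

cos σ = sin φ₁ sin φ₂ + cos φ₁ cos φ₂ cos Δλ
      = sin(31.30°)sin(63.20°) + cos(31.30°)cos(63.20°)cos(47.40°) = 0.7245
σ = 43.574° → d = Rσ = 3442·0.76051 = 2618 nmi

2618 nmi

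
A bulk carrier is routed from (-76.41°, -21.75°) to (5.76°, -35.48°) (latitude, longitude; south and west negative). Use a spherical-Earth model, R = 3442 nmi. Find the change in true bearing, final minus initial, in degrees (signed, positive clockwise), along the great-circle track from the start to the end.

Initial bearing θ₁ = atan2(sin Δλ cos φ₂, cos φ₁ sin φ₂ − sin φ₁ cos φ₂ cos Δλ) = 346.22°
Final bearing θ₂ = (initial bearing from the destination back to the start) + 180° = 356.78°
Δθ = θ₂ − θ₁ = +10.6°

+10.6°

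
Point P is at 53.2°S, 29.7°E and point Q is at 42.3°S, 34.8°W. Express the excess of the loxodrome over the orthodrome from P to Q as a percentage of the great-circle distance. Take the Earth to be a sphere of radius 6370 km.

Great circle: σ = 0.7530 rad → d_gc = Rσ = 4796.6 km
Rhumb: Δφ = +0.1902, Δλ = -1.1257, Δψ = +0.2844, q = Δφ/Δψ = 0.6689 → d_rh = R√(Δφ²+q²Δλ²) = 4947.2 km
Excess = (4947.2 − 4796.6) / 4796.6 = 150.6 / 4796.6 = 3.14% ≈ 3.1%

3.1%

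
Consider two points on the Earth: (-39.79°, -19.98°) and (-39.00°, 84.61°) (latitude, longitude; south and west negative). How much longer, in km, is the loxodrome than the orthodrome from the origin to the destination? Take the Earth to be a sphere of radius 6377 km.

606 km

Great circle: cos σ = sin φ₁ sin φ₂ + cos φ₁ cos φ₂ cos Δλ,  σ = 1.3157 rad → d_gc = 8390.3 km
Rhumb line: Δψ = +0.0178, q = Δφ/Δψ = 0.7728, d_rh = R√(Δφ²+q²Δλ²) = 8996.2 km
Excess = 8996.2 − 8390.3 = 605.9 ≈ 606 km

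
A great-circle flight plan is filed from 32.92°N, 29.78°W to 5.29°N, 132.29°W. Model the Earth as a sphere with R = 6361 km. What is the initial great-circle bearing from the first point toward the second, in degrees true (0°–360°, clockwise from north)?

N = sin Δλ·cos φ₂ = -0.9721;  D = cos φ₁ sin φ₂ − sin φ₁ cos φ₂ cos Δλ = +0.1946
initial course = atan2(N, D) = 281.32°

281.3°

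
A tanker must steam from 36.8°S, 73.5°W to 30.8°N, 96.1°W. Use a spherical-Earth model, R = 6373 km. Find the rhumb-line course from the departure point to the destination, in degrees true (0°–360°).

342.6°

Δψ = ln[tan(π/4+φ₂/2)/tan(π/4+φ₁/2)] = +1.2571
Δλ = -0.3944 rad (taken the short way round)
course = atan2(Δλ, Δψ) = 342.58°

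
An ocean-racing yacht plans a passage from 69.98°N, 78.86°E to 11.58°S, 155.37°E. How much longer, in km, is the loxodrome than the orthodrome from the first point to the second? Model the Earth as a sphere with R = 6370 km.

301 km

Great circle: cos σ = sin φ₁ sin φ₂ + cos φ₁ cos φ₂ cos Δλ,  σ = 1.6814 rad → d_gc = 10710.5 km
Rhumb line: Δψ = -1.9379, q = Δφ/Δψ = 0.7346, d_rh = R√(Δφ²+q²Δλ²) = 11011.9 km
Excess = 11011.9 − 10710.5 = 301.4 ≈ 301 km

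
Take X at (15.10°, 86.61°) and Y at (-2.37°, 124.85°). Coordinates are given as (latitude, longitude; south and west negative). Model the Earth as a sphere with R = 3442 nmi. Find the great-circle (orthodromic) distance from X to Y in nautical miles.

2504 nmi

Haversine: a = sin²(Δφ/2)+cos φ₁ cos φ₂ sin²(Δλ/2) = 0.12656;  σ = 2·atan2(√a,√(1−a))
σ = 41.679° → d = Rσ = 3442·0.72743 = 2504 nmi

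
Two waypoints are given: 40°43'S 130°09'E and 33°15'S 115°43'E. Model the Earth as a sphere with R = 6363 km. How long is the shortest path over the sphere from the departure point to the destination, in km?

Haversine: a = sin²(Δφ/2)+cos φ₁ cos φ₂ sin²(Δλ/2) = 0.01424;  σ = 2·atan2(√a,√(1−a))
σ = 13.708° → d = Rσ = 6363·0.23925 = 1522 km

1522 km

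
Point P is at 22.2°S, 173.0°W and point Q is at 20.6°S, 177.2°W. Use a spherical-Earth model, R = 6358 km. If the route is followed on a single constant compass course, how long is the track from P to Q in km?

469 km

Δψ = ln[tan(π/4+φ₂/2)/tan(π/4+φ₁/2)] = +0.0300;  Δφ = +0.0279 rad,  Δλ = -0.0733 rad
q = Δφ/Δψ = 0.9310
d = R·√(Δφ² + q²Δλ²) = 6358·0.07374 = 469 km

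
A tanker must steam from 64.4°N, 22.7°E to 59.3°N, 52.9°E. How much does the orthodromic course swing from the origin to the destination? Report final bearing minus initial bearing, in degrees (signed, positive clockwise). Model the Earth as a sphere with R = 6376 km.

+26.8°

At departure: θ₁ = atan2(sin Δλ cos φ₂, cos φ₁ sin φ₂ − sin φ₁ cos φ₂ cos Δλ) = 95.87°
At arrival: θ₂ = atan2(sin Δλ cos φ₁, −cos φ₂ sin φ₁ + sin φ₂ cos φ₁ cos Δλ) = 122.66°
Δθ = θ₂ − θ₁ = +26.8°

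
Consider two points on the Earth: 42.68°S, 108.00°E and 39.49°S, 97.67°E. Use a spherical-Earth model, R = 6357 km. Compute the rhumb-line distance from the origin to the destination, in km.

933 km

Rhumb course C = atan2(Δλ, Δψ) with Δψ = ln[tan(π/4+φ₂/2)/tan(π/4+φ₁/2)] = +0.0739, Δλ = -0.1803 → C = 292.29°
d = R·|Δφ| / |cos C| = 6357·0.05568 / 0.37923 = 933 km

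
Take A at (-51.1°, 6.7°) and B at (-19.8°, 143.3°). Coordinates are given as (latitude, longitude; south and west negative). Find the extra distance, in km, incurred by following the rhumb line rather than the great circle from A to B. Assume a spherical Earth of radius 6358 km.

Great circle: cos σ = sin φ₁ sin φ₂ + cos φ₁ cos φ₂ cos Δλ,  σ = 1.7372 rad → d_gc = 11045.3 km
Rhumb line: Δψ = +0.6882, q = Δφ/Δψ = 0.7938, d_rh = R√(Δφ²+q²Δλ²) = 12523.2 km
Excess = 12523.2 − 11045.3 = 1477.9 ≈ 1478 km

1478 km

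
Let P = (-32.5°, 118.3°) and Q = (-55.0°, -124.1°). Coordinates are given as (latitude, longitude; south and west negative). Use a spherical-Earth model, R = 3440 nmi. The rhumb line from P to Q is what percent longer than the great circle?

11.4%

Great circle: σ = 1.3531 rad → d_gc = Rσ = 4654.6 nmi
Rhumb: Δφ = -0.3927, Δλ = +2.0525, Δψ = -0.5539, q = Δφ/Δψ = 0.7090 → d_rh = R√(Δφ²+q²Δλ²) = 5185.0 nmi
Excess = (5185.0 − 4654.6) / 4654.6 = 530.4 / 4654.6 = 11.40% ≈ 11.4%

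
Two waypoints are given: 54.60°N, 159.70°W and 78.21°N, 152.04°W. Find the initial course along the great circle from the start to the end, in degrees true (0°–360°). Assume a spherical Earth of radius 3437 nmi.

3.9°

N = sin Δλ·cos φ₂ = +0.0272;  D = cos φ₁ sin φ₂ − sin φ₁ cos φ₂ cos Δλ = +0.4020
initial course = atan2(N, D) = 3.88°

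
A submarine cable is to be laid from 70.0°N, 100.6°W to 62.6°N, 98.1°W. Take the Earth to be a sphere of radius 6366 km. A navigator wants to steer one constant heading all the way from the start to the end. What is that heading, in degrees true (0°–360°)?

172.3°

Δψ = ln[tan(π/4+φ₂/2)/tan(π/4+φ₁/2)] = -0.3239
Δλ = +0.0436 rad (taken the short way round)
course = atan2(Δλ, Δψ) = 172.33°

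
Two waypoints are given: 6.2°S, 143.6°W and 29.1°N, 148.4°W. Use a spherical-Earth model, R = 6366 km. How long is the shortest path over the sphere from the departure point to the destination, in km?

3956 km

Haversine: a = sin²(Δφ/2)+cos φ₁ cos φ₂ sin²(Δλ/2) = 0.09345;  σ = 2·atan2(√a,√(1−a))
σ = 35.601° → d = Rσ = 6366·0.62135 = 3956 km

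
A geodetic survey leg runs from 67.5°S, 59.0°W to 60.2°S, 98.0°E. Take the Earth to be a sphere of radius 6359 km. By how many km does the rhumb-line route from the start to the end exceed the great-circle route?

Great circle: cos σ = sin φ₁ sin φ₂ + cos φ₁ cos φ₂ cos Δλ,  σ = 0.8936 rad → d_gc = 5682.1 km
Rhumb line: Δψ = +0.2909, q = Δφ/Δψ = 0.4379, d_rh = R√(Δφ²+q²Δλ²) = 7673.8 km
Excess = 7673.8 − 5682.1 = 1991.7 ≈ 1992 km

1992 km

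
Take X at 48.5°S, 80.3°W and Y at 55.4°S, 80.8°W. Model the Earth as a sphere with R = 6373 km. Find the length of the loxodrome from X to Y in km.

768 km

Δψ = ln[tan(π/4+φ₂/2)/tan(π/4+φ₁/2)] = -0.1959;  Δφ = -0.1204 rad,  Δλ = -0.0087 rad
q = Δφ/Δψ = 0.6148
d = R·√(Δφ² + q²Δλ²) = 6373·0.12055 = 768 km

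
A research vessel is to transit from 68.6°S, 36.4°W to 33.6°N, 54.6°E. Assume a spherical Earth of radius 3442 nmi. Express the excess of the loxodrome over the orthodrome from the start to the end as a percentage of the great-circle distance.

2.5%

Great circle: σ = 2.1183 rad → d_gc = Rσ = 7291.1 nmi
Rhumb: Δφ = +1.7837, Δλ = +1.5882, Δψ = +2.2895, q = Δφ/Δψ = 0.7791 → d_rh = R√(Δφ²+q²Δλ²) = 7472.2 nmi
Excess = (7472.2 − 7291.1) / 7291.1 = 181.1 / 7291.1 = 2.48% ≈ 2.5%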